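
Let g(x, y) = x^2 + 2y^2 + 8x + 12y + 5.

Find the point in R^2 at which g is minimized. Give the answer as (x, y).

(-4, -3)

g(x,y) separates as P(x) + Q(y) + 5, so its minimum is min P + min Q + 5.
P'(x) = 2x + 8 vanishes at x ∈ {-4}; Q'(y) = 4y + 12 vanishes at y ∈ {-3}.
Local minima of P (where P''>0): P(-4)=-16. Local minima of Q: Q(-3)=-18.
So the global minimum of g is P(-4) + Q(-3) + 5 = -16 − 18 + 5 = -29, attained at (-4, -3).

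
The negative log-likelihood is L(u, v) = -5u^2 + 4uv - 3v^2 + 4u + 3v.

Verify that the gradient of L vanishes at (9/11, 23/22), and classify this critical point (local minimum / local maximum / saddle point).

local maximum

∇L = (-10u + 4v + 4, 4u - 6v + 3); substituting (9/11, 23/22) gives ∇L = (0, 0), so (9/11, 23/22) is indeed a critical point.
The Hessian of L is constant: H = [[-10, 4], [4, -6]].
det(H) = (-10)·(-6) − 4² = 44.
det(H) > 0 and tr(H) = -16 < 0, so H is negative definite and the point is a local maximum.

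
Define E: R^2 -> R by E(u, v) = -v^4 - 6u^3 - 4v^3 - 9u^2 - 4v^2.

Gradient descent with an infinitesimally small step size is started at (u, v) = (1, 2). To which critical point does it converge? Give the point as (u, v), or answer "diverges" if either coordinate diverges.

E is separable, so gradient descent decouples: u follows -∂E/∂u, v follows -∂E/∂v.
∂E/∂u = -18u(u + 1); at u=1 this is -36, so u increases.
∂E/∂v = -4v(v + 1)(v + 2); at v=2 this is -96, so v increases.
The u-coordinate has no critical point in that direction and runs off to infinity.

diverges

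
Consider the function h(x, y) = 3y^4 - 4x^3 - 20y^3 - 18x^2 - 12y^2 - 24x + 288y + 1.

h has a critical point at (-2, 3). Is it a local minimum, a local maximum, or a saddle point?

saddle point

The mixed partial ∂²h/∂x∂y is 0, so the Hessian at any point is diag(h_xx, h_yy) = diag(-12(2x + 3), 12(3y^2 - 10y - 2)).
At (-2, 3): H = diag(12, -60).
The eigenvalues have opposite signs, so H is indefinite: a saddle point.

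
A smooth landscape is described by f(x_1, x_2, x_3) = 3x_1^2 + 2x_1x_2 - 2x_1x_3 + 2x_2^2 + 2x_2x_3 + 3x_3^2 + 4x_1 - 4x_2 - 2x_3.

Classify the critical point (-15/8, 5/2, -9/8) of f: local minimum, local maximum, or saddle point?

The Hessian is constant: H = [[6, 2, -2], [2, 4, 2], [-2, 2, 6]].
Leading principal minors: Δ₁ = 6, Δ₂ = 20, Δ₃ = 64.
All leading minors are positive, so H is positive definite: a local minimum.

local minimum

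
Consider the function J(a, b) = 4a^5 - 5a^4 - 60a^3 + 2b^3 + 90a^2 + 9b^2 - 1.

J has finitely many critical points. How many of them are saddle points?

4

J separates as a function of a plus a function of b, so ∇J=0 decouples.
∂J/∂a = 20a(a - 3)(a - 1)(a + 3) = 0 at a ∈ {-3, 0, 1, 3}; ∂J/∂b = 6b(b + 3) = 0 at b ∈ {-3, 0}.
The Hessian is diagonal: diag(J_aa, J_bb). Second derivatives: J_aa(-3)=-1440, J_aa(0)=180, J_aa(1)=-160, J_aa(3)=720; J_bb(-3)=-18, J_bb(0)=18.
Saddle points occur where the two diagonal entries have opposite signs: (-3, 0), (0, -3), (1, 0), (3, -3). Count: 4.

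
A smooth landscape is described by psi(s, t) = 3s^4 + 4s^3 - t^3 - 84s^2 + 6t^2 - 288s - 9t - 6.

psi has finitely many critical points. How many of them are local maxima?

psi separates as a function of s plus a function of t, so ∇psi=0 decouples.
∂psi/∂s = 12(s - 4)(s + 2)(s + 3) = 0 at s ∈ {-3, -2, 4}; ∂psi/∂t = -3(t - 3)(t - 1) = 0 at t ∈ {1, 3}.
The Hessian is diagonal: diag(psi_ss, psi_tt). Second derivatives: psi_ss(-3)=84, psi_ss(-2)=-72, psi_ss(4)=504; psi_tt(1)=6, psi_tt(3)=-6.
Local maxima occur where both diagonal entries negative: (-2, 3). Count: 1.

1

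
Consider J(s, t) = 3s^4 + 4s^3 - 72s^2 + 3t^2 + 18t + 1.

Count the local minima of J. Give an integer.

J separates as a function of s plus a function of t, so ∇J=0 decouples.
∂J/∂s = 12s(s - 3)(s + 4) = 0 at s ∈ {-4, 0, 3}; ∂J/∂t = 6(t + 3) = 0 at t ∈ {-3}.
The Hessian is diagonal: diag(J_ss, J_tt). Second derivatives: J_ss(-4)=336, J_ss(0)=-144, J_ss(3)=252; J_tt(-3)=6.
Local minima occur where both diagonal entries positive: (-4, -3), (3, -3). Count: 2.

2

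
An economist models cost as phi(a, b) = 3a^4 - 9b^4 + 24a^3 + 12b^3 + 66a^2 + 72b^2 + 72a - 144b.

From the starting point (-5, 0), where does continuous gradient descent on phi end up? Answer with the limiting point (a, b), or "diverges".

phi is separable, so gradient descent decouples: a follows -∂phi/∂a, b follows -∂phi/∂b.
∂phi/∂a = 12(a + 1)(a + 2)(a + 3); at a=-5 this is -288, so a increases.
∂phi/∂b = -36(b - 2)(b - 1)(b + 2); at b=0 this is -144, so b increases.
a converges to its nearest critical value -3 (a local min of the a-part); b converges to 1. The iterate converges to (-3, 1).

(-3, 1)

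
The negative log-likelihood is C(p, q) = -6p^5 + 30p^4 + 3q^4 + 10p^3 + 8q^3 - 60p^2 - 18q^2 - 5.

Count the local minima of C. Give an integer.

4

C separates as a function of p plus a function of q, so ∇C=0 decouples.
∂C/∂p = -30p(p - 4)(p - 1)(p + 1) = 0 at p ∈ {-1, 0, 1, 4}; ∂C/∂q = 12q(q - 1)(q + 3) = 0 at q ∈ {-3, 0, 1}.
The Hessian is diagonal: diag(C_pp, C_qq). Second derivatives: C_pp(-1)=300, C_pp(0)=-120, C_pp(1)=180, C_pp(4)=-1800; C_qq(-3)=144, C_qq(0)=-36, C_qq(1)=48.
Local minima occur where both diagonal entries positive: (-1, -3), (-1, 1), (1, -3), (1, 1). Count: 4.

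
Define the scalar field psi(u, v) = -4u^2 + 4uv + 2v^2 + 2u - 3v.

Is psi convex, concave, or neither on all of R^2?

neither

psi is quadratic, so its Hessian is the constant matrix H = [[-8, 4], [4, 4]].
det(H) = -48, tr(H) = -4.
det(H) < 0, so H is indefinite: neither convex nor concave.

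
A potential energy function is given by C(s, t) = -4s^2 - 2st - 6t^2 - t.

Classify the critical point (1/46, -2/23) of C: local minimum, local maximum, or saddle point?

local maximum

The Hessian of C is constant: H = [[-8, -2], [-2, -12]].
det(H) = (-8)·(-12) − (-2)² = 92.
det(H) > 0 and tr(H) = -20 < 0, so H is negative definite and the point is a local maximum.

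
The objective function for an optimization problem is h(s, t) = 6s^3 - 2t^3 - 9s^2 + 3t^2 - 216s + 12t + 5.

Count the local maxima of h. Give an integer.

h separates as a function of s plus a function of t, so ∇h=0 decouples.
∂h/∂s = 18(s - 4)(s + 3) = 0 at s ∈ {-3, 4}; ∂h/∂t = -6(t - 2)(t + 1) = 0 at t ∈ {-1, 2}.
The Hessian is diagonal: diag(h_ss, h_tt). Second derivatives: h_ss(-3)=-126, h_ss(4)=126; h_tt(-1)=18, h_tt(2)=-18.
Local maxima occur where both diagonal entries negative: (-3, 2). Count: 1.

1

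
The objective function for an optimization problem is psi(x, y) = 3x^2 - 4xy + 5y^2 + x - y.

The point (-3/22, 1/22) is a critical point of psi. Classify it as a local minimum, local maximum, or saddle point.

The Hessian of psi is constant: H = [[6, -4], [-4, 10]].
det(H) = 6·10 − (-4)² = 44.
det(H) > 0 and tr(H) = 16 > 0, so H is positive definite and the point is a local minimum.

local minimum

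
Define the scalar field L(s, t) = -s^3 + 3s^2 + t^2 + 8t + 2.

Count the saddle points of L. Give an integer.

1

L separates as a function of s plus a function of t, so ∇L=0 decouples.
∂L/∂s = -3s(s - 2) = 0 at s ∈ {0, 2}; ∂L/∂t = 2(t + 4) = 0 at t ∈ {-4}.
The Hessian is diagonal: diag(L_ss, L_tt). Second derivatives: L_ss(0)=6, L_ss(2)=-6; L_tt(-4)=2.
Saddle points occur where the two diagonal entries have opposite signs: (2, -4). Count: 1.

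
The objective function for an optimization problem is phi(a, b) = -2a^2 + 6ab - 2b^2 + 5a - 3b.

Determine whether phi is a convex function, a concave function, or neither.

neither

phi is quadratic, so its Hessian is the constant matrix H = [[-4, 6], [6, -4]].
det(H) = -20, tr(H) = -8.
det(H) < 0, so H is indefinite: neither convex nor concave.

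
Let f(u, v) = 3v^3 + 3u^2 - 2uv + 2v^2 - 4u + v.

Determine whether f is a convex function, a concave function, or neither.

neither

The term 3v^3 is cubic, so the Hessian is not constant.
∂²f/∂v² = 18v + 4, which takes both signs as v varies (negative for sufficiently negative v). A diagonal entry of the Hessian changing sign means the Hessian is neither positive- nor negative-semidefinite on all of R^2.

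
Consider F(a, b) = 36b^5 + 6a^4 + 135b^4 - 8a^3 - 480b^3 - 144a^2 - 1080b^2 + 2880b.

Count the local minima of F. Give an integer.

F separates as a function of a plus a function of b, so ∇F=0 decouples.
∂F/∂a = 24a(a - 4)(a + 3) = 0 at a ∈ {-3, 0, 4}; ∂F/∂b = 180(b - 2)(b - 1)(b + 2)(b + 4) = 0 at b ∈ {-4, -2, 1, 2}.
The Hessian is diagonal: diag(F_aa, F_bb). Second derivatives: F_aa(-3)=504, F_aa(0)=-288, F_aa(4)=672; F_bb(-4)=-10800, F_bb(-2)=4320, F_bb(1)=-2700, F_bb(2)=4320.
Local minima occur where both diagonal entries positive: (-3, -2), (-3, 2), (4, -2), (4, 2). Count: 4.

4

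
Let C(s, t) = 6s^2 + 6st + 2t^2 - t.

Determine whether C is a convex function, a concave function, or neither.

convex

C is quadratic, so its Hessian is the constant matrix H = [[12, 6], [6, 4]].
det(H) = 12, tr(H) = 16.
det(H) > 0 and tr(H) > 0, so H is positive definite everywhere: convex.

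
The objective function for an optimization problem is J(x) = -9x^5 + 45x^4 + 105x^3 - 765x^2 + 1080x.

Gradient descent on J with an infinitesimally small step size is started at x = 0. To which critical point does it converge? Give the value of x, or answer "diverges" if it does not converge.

-3

J'(x) = -45(x - 4)(x - 2)(x - 1)(x + 3), so J'(0) = 1080.
Gradient descent moves in the -J' direction, i.e. x is decreasing.
The nearest critical point in that direction is x = -3, where J'' = 6300 > 0 (a local minimum). The iterate converges there.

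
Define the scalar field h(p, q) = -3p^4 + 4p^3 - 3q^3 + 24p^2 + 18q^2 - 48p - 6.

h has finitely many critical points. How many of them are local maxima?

2

h separates as a function of p plus a function of q, so ∇h=0 decouples.
∂h/∂p = -12(p - 2)(p - 1)(p + 2) = 0 at p ∈ {-2, 1, 2}; ∂h/∂q = -9q(q - 4) = 0 at q ∈ {0, 4}.
The Hessian is diagonal: diag(h_pp, h_qq). Second derivatives: h_pp(-2)=-144, h_pp(1)=36, h_pp(2)=-48; h_qq(0)=36, h_qq(4)=-36.
Local maxima occur where both diagonal entries negative: (-2, 4), (2, 4). Count: 2.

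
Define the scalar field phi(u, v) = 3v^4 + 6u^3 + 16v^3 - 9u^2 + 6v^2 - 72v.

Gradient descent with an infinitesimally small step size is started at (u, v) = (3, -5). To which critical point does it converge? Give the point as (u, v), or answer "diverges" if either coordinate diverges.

phi is separable, so gradient descent decouples: u follows -∂phi/∂u, v follows -∂phi/∂v.
∂phi/∂u = 18u(u - 1); at u=3 this is 108, so u decreases.
∂phi/∂v = 12(v - 1)(v + 2)(v + 3); at v=-5 this is -432, so v increases.
u converges to its nearest critical value 1 (a local min of the u-part); v converges to -3. The iterate converges to (1, -3).

(1, -3)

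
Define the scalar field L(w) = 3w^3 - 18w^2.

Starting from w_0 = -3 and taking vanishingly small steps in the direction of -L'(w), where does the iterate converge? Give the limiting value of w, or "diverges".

diverges

L'(w) = 9w(w - 4), so L'(-3) = 189.
Gradient descent moves in the -L' direction, i.e. w is decreasing.
There is no critical point below w=-3, and L' keeps the same sign, so the iterate runs off to −∞.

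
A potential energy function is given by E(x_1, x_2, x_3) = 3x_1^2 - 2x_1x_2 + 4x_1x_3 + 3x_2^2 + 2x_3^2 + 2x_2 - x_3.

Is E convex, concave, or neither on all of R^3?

convex

E is quadratic, so its Hessian is the constant matrix H = [[6, -2, 4], [-2, 6, 0], [4, 0, 4]].
Leading principal minors: 6, 32, 32.
All positive ⇒ H ≻ 0 ⇒ convex.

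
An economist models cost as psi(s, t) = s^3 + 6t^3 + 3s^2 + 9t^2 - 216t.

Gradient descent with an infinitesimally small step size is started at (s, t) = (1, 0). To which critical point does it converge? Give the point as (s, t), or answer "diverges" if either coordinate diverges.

psi is separable, so gradient descent decouples: s follows -∂psi/∂s, t follows -∂psi/∂t.
∂psi/∂s = 3s(s + 2); at s=1 this is 9, so s decreases.
∂psi/∂t = 18(t - 3)(t + 4); at t=0 this is -216, so t increases.
s converges to its nearest critical value 0 (a local min of the s-part); t converges to 3. The iterate converges to (0, 3).

(0, 3)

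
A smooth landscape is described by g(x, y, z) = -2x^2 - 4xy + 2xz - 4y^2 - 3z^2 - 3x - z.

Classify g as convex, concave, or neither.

g is quadratic, so its Hessian is the constant matrix H = [[-4, -4, 2], [-4, -8, 0], [2, 0, -6]].
Leading principal minors: -4, 16, -64.
Signs alternate −, +, − ⇒ H ≺ 0 ⇒ concave.

concave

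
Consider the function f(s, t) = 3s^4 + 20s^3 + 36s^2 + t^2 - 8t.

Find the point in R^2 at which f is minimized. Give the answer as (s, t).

(0, 4)

f(s,t) separates as P(s) + Q(t), so its minimum is min P + min Q.
P'(s) = 12s(s + 2)(s + 3) vanishes at s ∈ {-3, -2, 0}; Q'(t) = 2(t - 4) vanishes at t ∈ {4}.
Local minima of P (where P''>0): P(-3)=27, P(0)=0. Local minima of Q: Q(4)=-16.
So the global minimum of f is P(0) + Q(4) = 0 − 16 = -16, attained at (0, 4).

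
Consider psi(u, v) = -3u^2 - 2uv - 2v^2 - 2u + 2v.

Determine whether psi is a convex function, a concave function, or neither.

psi is quadratic, so its Hessian is the constant matrix H = [[-6, -2], [-2, -4]].
det(H) = 20, tr(H) = -10.
det(H) > 0 and tr(H) < 0, so H is negative definite everywhere: concave.

concave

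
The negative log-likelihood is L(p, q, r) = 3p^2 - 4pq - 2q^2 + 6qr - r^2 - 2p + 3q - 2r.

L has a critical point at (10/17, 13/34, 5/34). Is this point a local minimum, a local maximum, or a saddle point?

The Hessian is constant: H = [[6, -4, 0], [-4, -4, 6], [0, 6, -2]].
Leading principal minors: Δ₁ = 6, Δ₂ = -40, Δ₃ = -136.
The minors fit neither the all-positive nor the alternating-sign pattern, so H is indefinite: a saddle point.

saddle point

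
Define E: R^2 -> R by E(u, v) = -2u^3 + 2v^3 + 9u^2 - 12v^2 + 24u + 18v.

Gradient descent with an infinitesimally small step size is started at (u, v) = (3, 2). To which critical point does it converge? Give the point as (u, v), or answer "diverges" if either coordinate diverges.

E is separable, so gradient descent decouples: u follows -∂E/∂u, v follows -∂E/∂v.
∂E/∂u = -6(u - 4)(u + 1); at u=3 this is 24, so u decreases.
∂E/∂v = 6(v - 3)(v - 1); at v=2 this is -6, so v increases.
u converges to its nearest critical value -1 (a local min of the u-part); v converges to 3. The iterate converges to (-1, 3).

(-1, 3)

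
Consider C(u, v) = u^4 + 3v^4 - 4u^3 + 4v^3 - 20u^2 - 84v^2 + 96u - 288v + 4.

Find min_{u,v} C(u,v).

-1747

C(u,v) separates as P(u) + Q(v) + 4, so its minimum is min P + min Q + 4.
P'(u) = 4(u - 4)(u - 2)(u + 3) vanishes at u ∈ {-3, 2, 4}; Q'(v) = 12(v - 4)(v + 2)(v + 3) vanishes at v ∈ {-3, -2, 4}.
Local minima of P (where P''>0): P(-3)=-279, P(4)=64. Local minima of Q: Q(-3)=243, Q(4)=-1472.
So the global minimum of C is P(-3) + Q(4) + 4 = -279 − 1472 + 4 = -1747, attained at (-3, 4).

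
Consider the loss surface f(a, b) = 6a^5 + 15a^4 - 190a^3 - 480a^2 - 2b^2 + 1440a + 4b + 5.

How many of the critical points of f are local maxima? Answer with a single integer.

f separates as a function of a plus a function of b, so ∇f=0 decouples.
∂f/∂a = 30(a - 4)(a - 1)(a + 3)(a + 4) = 0 at a ∈ {-4, -3, 1, 4}; ∂f/∂b = -4(b - 1) = 0 at b ∈ {1}.
The Hessian is diagonal: diag(f_aa, f_bb). Second derivatives: f_aa(-4)=-1200, f_aa(-3)=840, f_aa(1)=-1800, f_aa(4)=5040; f_bb(1)=-4.
Local maxima occur where both diagonal entries negative: (-4, 1), (1, 1). Count: 2.

2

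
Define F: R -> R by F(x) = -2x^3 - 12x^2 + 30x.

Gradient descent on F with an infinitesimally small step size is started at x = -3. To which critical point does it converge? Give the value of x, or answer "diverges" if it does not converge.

F'(x) = -6(x - 1)(x + 5), so F'(-3) = 48.
Gradient descent moves in the -F' direction, i.e. x is decreasing.
The nearest critical point in that direction is x = -5, where F'' = 36 > 0 (a local minimum). The iterate converges there.

-5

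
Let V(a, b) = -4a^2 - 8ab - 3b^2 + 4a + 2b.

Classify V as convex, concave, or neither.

V is quadratic, so its Hessian is the constant matrix H = [[-8, -8], [-8, -6]].
det(H) = -16, tr(H) = -14.
det(H) < 0, so H is indefinite: neither convex nor concave.

neither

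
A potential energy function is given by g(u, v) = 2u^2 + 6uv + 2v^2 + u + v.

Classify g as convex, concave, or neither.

neither

g is quadratic, so its Hessian is the constant matrix H = [[4, 6], [6, 4]].
det(H) = -20, tr(H) = 8.
det(H) < 0, so H is indefinite: neither convex nor concave.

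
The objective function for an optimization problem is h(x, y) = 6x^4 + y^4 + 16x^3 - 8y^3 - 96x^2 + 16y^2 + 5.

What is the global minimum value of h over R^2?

-1019

h(x,y) separates as P(x) + Q(y) + 5, so its minimum is min P + min Q + 5.
P'(x) = 24x(x - 2)(x + 4) vanishes at x ∈ {-4, 0, 2}; Q'(y) = 4y(y - 4)(y - 2) vanishes at y ∈ {0, 2, 4}.
Local minima of P (where P''>0): P(-4)=-1024, P(2)=-160. Local minima of Q: Q(0)=0, Q(4)=0.
So the global minimum of h is P(-4) + Q(0) + 5 = -1024 + 0 + 5 = -1019, attained at (-4, 0).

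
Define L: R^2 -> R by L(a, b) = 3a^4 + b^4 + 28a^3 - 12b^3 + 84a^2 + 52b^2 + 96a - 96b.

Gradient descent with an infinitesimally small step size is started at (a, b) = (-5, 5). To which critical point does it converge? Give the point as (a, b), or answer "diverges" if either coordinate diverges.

L is separable, so gradient descent decouples: a follows -∂L/∂a, b follows -∂L/∂b.
∂L/∂a = 12(a + 1)(a + 2)(a + 4); at a=-5 this is -144, so a increases.
∂L/∂b = 4(b - 4)(b - 3)(b - 2); at b=5 this is 24, so b decreases.
a converges to its nearest critical value -4 (a local min of the a-part); b converges to 4. The iterate converges to (-4, 4).

(-4, 4)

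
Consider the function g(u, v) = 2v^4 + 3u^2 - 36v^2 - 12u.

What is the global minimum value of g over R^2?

g(u,v) separates as P(u) + Q(v), so its minimum is min P + min Q.
P'(u) = 6u - 12 vanishes at u ∈ {2}; Q'(v) = 8v(v - 3)(v + 3) vanishes at v ∈ {-3, 0, 3}.
Local minima of P (where P''>0): P(2)=-12. Local minima of Q: Q(-3)=-162, Q(3)=-162.
So the global minimum of g is P(2) + Q(-3) = -12 − 162 = -174, attained at (2, -3).

-174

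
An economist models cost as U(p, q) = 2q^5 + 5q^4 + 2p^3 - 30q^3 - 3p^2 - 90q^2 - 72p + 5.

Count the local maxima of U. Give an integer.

U separates as a function of p plus a function of q, so ∇U=0 decouples.
∂U/∂p = 6(p - 4)(p + 3) = 0 at p ∈ {-3, 4}; ∂U/∂q = 10q(q - 3)(q + 2)(q + 3) = 0 at q ∈ {-3, -2, 0, 3}.
The Hessian is diagonal: diag(U_pp, U_qq). Second derivatives: U_pp(-3)=-42, U_pp(4)=42; U_qq(-3)=-180, U_qq(-2)=100, U_qq(0)=-180, U_qq(3)=900.
Local maxima occur where both diagonal entries negative: (-3, -3), (-3, 0). Count: 2.

2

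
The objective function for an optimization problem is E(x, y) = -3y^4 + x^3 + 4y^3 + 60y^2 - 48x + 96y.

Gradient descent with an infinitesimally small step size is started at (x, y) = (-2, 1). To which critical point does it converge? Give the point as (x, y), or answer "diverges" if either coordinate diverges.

E is separable, so gradient descent decouples: x follows -∂E/∂x, y follows -∂E/∂y.
∂E/∂x = 3(x - 4)(x + 4); at x=-2 this is -36, so x increases.
∂E/∂y = -12(y - 4)(y + 1)(y + 2); at y=1 this is 216, so y decreases.
x converges to its nearest critical value 4 (a local min of the x-part); y converges to -1. The iterate converges to (4, -1).

(4, -1)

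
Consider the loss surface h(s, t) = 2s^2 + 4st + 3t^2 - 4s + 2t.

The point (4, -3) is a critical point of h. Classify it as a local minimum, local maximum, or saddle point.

local minimum

The Hessian of h is constant: H = [[4, 4], [4, 6]].
det(H) = 4·6 − 4² = 8.
det(H) > 0 and tr(H) = 10 > 0, so H is positive definite and the point is a local minimum.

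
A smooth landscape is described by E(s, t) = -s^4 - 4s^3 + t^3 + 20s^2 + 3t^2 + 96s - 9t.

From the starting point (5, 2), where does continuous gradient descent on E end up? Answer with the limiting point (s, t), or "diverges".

diverges

E is separable, so gradient descent decouples: s follows -∂E/∂s, t follows -∂E/∂t.
∂E/∂s = -4(s - 3)(s + 2)(s + 4); at s=5 this is -504, so s increases.
∂E/∂t = 3(t - 1)(t + 3); at t=2 this is 15, so t decreases.
The s-coordinate has no critical point in that direction and runs off to infinity.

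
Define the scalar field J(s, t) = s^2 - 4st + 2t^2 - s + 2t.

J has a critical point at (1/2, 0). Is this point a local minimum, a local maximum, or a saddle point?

saddle point

The Hessian of J is constant: H = [[2, -4], [-4, 4]].
det(H) = 2·4 − (-4)² = -8.
Since det(H) < 0, H is indefinite and the critical point is a saddle point.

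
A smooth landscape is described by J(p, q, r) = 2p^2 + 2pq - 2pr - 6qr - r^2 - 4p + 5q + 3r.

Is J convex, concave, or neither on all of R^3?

neither

J is quadratic, so its Hessian is the constant matrix H = [[4, 2, -2], [2, 0, -6], [-2, -6, -2]].
Leading principal minors: 4, -4, -88.
Neither pattern holds ⇒ H is indefinite ⇒ neither convex nor concave.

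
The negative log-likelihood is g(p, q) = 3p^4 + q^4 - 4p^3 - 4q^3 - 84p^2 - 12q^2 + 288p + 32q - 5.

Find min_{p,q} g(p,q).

-1541

g(p,q) separates as A(p) + B(q) − 5, so its minimum is min A + min B − 5.
A'(p) = 12(p - 3)(p - 2)(p + 4) vanishes at p ∈ {-4, 2, 3}; B'(q) = 4(q - 4)(q - 1)(q + 2) vanishes at q ∈ {-2, 1, 4}.
Local minima of A (where A''>0): A(-4)=-1472, A(3)=243. Local minima of B: B(-2)=-64, B(4)=-64.
So the global minimum of g is A(-4) + B(-2) − 5 = -1472 − 64 − 5 = -1541, attained at (-4, -2).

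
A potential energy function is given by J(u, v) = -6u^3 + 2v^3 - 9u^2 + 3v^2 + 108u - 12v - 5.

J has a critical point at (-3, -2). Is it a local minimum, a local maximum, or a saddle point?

The mixed partial ∂²J/∂u∂v is 0, so the Hessian at any point is diag(J_uu, J_vv) = diag(-18(2u + 1), 6(2v + 1)).
At (-3, -2): H = diag(90, -18).
The eigenvalues have opposite signs, so H is indefinite: a saddle point.

saddle point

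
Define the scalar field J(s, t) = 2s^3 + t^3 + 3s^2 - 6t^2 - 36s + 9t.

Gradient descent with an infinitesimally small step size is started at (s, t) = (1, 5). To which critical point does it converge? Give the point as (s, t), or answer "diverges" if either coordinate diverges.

(2, 3)

J is separable, so gradient descent decouples: s follows -∂J/∂s, t follows -∂J/∂t.
∂J/∂s = 6(s - 2)(s + 3); at s=1 this is -24, so s increases.
∂J/∂t = 3(t - 3)(t - 1); at t=5 this is 24, so t decreases.
s converges to its nearest critical value 2 (a local min of the s-part); t converges to 3. The iterate converges to (2, 3).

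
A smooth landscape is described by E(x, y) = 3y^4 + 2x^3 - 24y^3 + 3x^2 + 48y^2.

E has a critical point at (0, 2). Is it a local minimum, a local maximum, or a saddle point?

The mixed partial ∂²E/∂x∂y is 0, so the Hessian at any point is diag(E_xx, E_yy) = diag(6(2x + 1), 12(3y^2 - 12y + 8)).
At (0, 2): H = diag(6, -48).
The eigenvalues have opposite signs, so H is indefinite: a saddle point.

saddle point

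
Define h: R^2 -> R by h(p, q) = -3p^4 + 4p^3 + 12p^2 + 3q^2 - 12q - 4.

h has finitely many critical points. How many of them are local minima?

1

h separates as a function of p plus a function of q, so ∇h=0 decouples.
∂h/∂p = -12p(p - 2)(p + 1) = 0 at p ∈ {-1, 0, 2}; ∂h/∂q = 6(q - 2) = 0 at q ∈ {2}.
The Hessian is diagonal: diag(h_pp, h_qq). Second derivatives: h_pp(-1)=-36, h_pp(0)=24, h_pp(2)=-72; h_qq(2)=6.
Local minima occur where both diagonal entries positive: (0, 2). Count: 1.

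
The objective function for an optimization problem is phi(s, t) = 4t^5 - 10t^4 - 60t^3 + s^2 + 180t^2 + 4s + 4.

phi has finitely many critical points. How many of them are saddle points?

phi separates as a function of s plus a function of t, so ∇phi=0 decouples.
∂phi/∂s = 2(s + 2) = 0 at s ∈ {-2}; ∂phi/∂t = 20t(t - 3)(t - 2)(t + 3) = 0 at t ∈ {-3, 0, 2, 3}.
The Hessian is diagonal: diag(phi_ss, phi_tt). Second derivatives: phi_ss(-2)=2; phi_tt(-3)=-1800, phi_tt(0)=360, phi_tt(2)=-200, phi_tt(3)=360.
Saddle points occur where the two diagonal entries have opposite signs: (-2, -3), (-2, 2). Count: 2.

2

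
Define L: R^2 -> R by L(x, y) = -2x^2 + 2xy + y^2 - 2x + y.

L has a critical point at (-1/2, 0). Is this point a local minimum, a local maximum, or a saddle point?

saddle point

The Hessian of L is constant: H = [[-4, 2], [2, 2]].
det(H) = (-4)·2 − 2² = -12.
Since det(H) < 0, H is indefinite and the critical point is a saddle point.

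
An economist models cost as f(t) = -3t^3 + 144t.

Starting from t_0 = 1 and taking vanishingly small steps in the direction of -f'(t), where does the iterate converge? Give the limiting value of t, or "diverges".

f'(t) = -9(t - 4)(t + 4), so f'(1) = 135.
Gradient descent moves in the -f' direction, i.e. t is decreasing.
The nearest critical point in that direction is t = -4, where f'' = 72 > 0 (a local minimum). The iterate converges there.

-4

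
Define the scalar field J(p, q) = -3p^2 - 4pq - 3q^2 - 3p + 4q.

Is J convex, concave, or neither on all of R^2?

concave

J is quadratic, so its Hessian is the constant matrix H = [[-6, -4], [-4, -6]].
det(H) = 20, tr(H) = -12.
det(H) > 0 and tr(H) < 0, so H is negative definite everywhere: concave.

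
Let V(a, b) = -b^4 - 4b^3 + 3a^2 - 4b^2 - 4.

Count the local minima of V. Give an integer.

V separates as a function of a plus a function of b, so ∇V=0 decouples.
∂V/∂a = 6a = 0 at a ∈ {0}; ∂V/∂b = -4b(b + 1)(b + 2) = 0 at b ∈ {-2, -1, 0}.
The Hessian is diagonal: diag(V_aa, V_bb). Second derivatives: V_aa(0)=6; V_bb(-2)=-8, V_bb(-1)=4, V_bb(0)=-8.
Local minima occur where both diagonal entries positive: (0, -1). Count: 1.

1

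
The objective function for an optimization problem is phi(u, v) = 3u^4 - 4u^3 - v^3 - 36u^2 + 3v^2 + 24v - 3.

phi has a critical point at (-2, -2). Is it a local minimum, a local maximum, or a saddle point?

The mixed partial ∂²phi/∂u∂v is 0, so the Hessian at any point is diag(phi_uu, phi_vv) = diag(12(3u^2 - 2u - 6), 6(-v + 1)).
At (-2, -2): H = diag(120, 18).
Both eigenvalues are positive, so H is positive definite: a local minimum.

local minimum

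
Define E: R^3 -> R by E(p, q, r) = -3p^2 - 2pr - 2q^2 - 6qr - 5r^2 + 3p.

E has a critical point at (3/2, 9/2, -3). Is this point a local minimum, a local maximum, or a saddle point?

local maximum

The Hessian is constant: H = [[-6, 0, -2], [0, -4, -6], [-2, -6, -10]].
Leading principal minors: Δ₁ = -6, Δ₂ = 24, Δ₃ = -8.
The minors alternate sign starting negative (−, +, −), so H is negative definite: a local maximum.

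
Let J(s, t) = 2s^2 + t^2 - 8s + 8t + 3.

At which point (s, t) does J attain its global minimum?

(2, -4)

J(s,t) separates as P(s) + Q(t) + 3, so its minimum is min P + min Q + 3.
P'(s) = 4s - 8 vanishes at s ∈ {2}; Q'(t) = 2(t + 4) vanishes at t ∈ {-4}.
Local minima of P (where P''>0): P(2)=-8. Local minima of Q: Q(-4)=-16.
So the global minimum of J is P(2) + Q(-4) + 3 = -8 − 16 + 3 = -21, attained at (2, -4).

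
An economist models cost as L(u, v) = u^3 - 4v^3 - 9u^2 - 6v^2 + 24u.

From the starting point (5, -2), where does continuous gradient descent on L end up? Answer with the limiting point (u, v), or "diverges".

(4, -1)

L is separable, so gradient descent decouples: u follows -∂L/∂u, v follows -∂L/∂v.
∂L/∂u = 3(u - 4)(u - 2); at u=5 this is 9, so u decreases.
∂L/∂v = -12v(v + 1); at v=-2 this is -24, so v increases.
u converges to its nearest critical value 4 (a local min of the u-part); v converges to -1. The iterate converges to (4, -1).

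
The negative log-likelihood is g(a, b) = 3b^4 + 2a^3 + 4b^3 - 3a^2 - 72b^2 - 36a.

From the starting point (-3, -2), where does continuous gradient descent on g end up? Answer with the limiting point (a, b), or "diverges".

g is separable, so gradient descent decouples: a follows -∂g/∂a, b follows -∂g/∂b.
∂g/∂a = 6(a - 3)(a + 2); at a=-3 this is 36, so a decreases.
∂g/∂b = 12b(b - 3)(b + 4); at b=-2 this is 240, so b decreases.
The a-coordinate has no critical point in that direction and runs off to infinity.

diverges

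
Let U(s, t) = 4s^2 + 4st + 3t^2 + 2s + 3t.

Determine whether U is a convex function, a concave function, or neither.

convex

U is quadratic, so its Hessian is the constant matrix H = [[8, 4], [4, 6]].
det(H) = 32, tr(H) = 14.
det(H) > 0 and tr(H) > 0, so H is positive definite everywhere: convex.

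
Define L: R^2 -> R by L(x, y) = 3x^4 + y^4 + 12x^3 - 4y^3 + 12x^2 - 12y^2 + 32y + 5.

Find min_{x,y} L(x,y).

L(x,y) separates as P(x) + Q(y) + 5, so its minimum is min P + min Q + 5.
P'(x) = 12x(x + 1)(x + 2) vanishes at x ∈ {-2, -1, 0}; Q'(y) = 4(y - 4)(y - 1)(y + 2) vanishes at y ∈ {-2, 1, 4}.
Local minima of P (where P''>0): P(-2)=0, P(0)=0. Local minima of Q: Q(-2)=-64, Q(4)=-64.
So the global minimum of L is P(-2) + Q(-2) + 5 = 0 − 64 + 5 = -59, attained at (-2, -2).

-59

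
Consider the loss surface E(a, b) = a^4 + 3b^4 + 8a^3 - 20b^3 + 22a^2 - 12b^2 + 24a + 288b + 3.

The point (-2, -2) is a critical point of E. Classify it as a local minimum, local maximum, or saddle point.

The mixed partial ∂²E/∂a∂b is 0, so the Hessian at any point is diag(E_aa, E_bb) = diag(4(3a^2 + 12a + 11), 12(3b^2 - 10b - 2)).
At (-2, -2): H = diag(-4, 360).
The eigenvalues have opposite signs, so H is indefinite: a saddle point.

saddle point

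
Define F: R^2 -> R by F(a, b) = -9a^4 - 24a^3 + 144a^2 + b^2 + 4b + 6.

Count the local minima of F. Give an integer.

1

F separates as a function of a plus a function of b, so ∇F=0 decouples.
∂F/∂a = -36a(a - 2)(a + 4) = 0 at a ∈ {-4, 0, 2}; ∂F/∂b = 2(b + 2) = 0 at b ∈ {-2}.
The Hessian is diagonal: diag(F_aa, F_bb). Second derivatives: F_aa(-4)=-864, F_aa(0)=288, F_aa(2)=-432; F_bb(-2)=2.
Local minima occur where both diagonal entries positive: (0, -2). Count: 1.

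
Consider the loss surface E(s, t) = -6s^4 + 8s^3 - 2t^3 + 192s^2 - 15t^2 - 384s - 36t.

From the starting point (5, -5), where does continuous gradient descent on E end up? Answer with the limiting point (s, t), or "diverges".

E is separable, so gradient descent decouples: s follows -∂E/∂s, t follows -∂E/∂t.
∂E/∂s = -24(s - 4)(s - 1)(s + 4); at s=5 this is -864, so s increases.
∂E/∂t = -6(t + 2)(t + 3); at t=-5 this is -36, so t increases.
The s-coordinate has no critical point in that direction and runs off to infinity.

diverges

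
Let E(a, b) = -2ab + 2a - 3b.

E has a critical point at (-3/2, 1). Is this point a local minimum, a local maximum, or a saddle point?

saddle point

The Hessian of E is constant: H = [[0, -2], [-2, 0]].
det(H) = 0·0 − (-2)² = -4.
Since det(H) < 0, H is indefinite and the critical point is a saddle point.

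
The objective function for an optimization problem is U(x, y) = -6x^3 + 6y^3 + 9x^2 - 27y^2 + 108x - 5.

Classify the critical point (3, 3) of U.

The mixed partial ∂²U/∂x∂y is 0, so the Hessian at any point is diag(U_xx, U_yy) = diag(18(-2x + 1), 18(2y - 3)).
At (3, 3): H = diag(-90, 54).
The eigenvalues have opposite signs, so H is indefinite: a saddle point.

saddle point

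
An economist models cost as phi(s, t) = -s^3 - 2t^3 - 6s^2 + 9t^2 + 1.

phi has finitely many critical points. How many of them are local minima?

1

phi separates as a function of s plus a function of t, so ∇phi=0 decouples.
∂phi/∂s = -3s(s + 4) = 0 at s ∈ {-4, 0}; ∂phi/∂t = -6t(t - 3) = 0 at t ∈ {0, 3}.
The Hessian is diagonal: diag(phi_ss, phi_tt). Second derivatives: phi_ss(-4)=12, phi_ss(0)=-12; phi_tt(0)=18, phi_tt(3)=-18.
Local minima occur where both diagonal entries positive: (-4, 0). Count: 1.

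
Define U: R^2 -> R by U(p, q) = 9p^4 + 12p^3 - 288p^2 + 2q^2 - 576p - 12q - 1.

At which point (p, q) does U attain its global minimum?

U(p,q) separates as A(p) + B(q) − 1, so its minimum is min A + min B − 1.
A'(p) = 36(p - 4)(p + 1)(p + 4) vanishes at p ∈ {-4, -1, 4}; B'(q) = 4q - 12 vanishes at q ∈ {3}.
Local minima of A (where A''>0): A(-4)=-768, A(4)=-3840. Local minima of B: B(3)=-18.
So the global minimum of U is A(4) + B(3) − 1 = -3840 − 18 − 1 = -3859, attained at (4, 3).

(4, 3)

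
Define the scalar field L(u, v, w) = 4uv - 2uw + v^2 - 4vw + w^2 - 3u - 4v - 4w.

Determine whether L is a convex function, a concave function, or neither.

L is quadratic, so its Hessian is the constant matrix H = [[0, 4, -2], [4, 2, -4], [-2, -4, 2]].
Leading principal minors: 0, -16, 24.
Neither pattern holds ⇒ H is indefinite ⇒ neither convex nor concave.

neither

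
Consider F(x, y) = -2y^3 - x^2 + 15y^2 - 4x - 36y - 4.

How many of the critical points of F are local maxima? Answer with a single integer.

F separates as a function of x plus a function of y, so ∇F=0 decouples.
∂F/∂x = -2(x + 2) = 0 at x ∈ {-2}; ∂F/∂y = -6(y - 3)(y - 2) = 0 at y ∈ {2, 3}.
The Hessian is diagonal: diag(F_xx, F_yy). Second derivatives: F_xx(-2)=-2; F_yy(2)=6, F_yy(3)=-6.
Local maxima occur where both diagonal entries negative: (-2, 3). Count: 1.

1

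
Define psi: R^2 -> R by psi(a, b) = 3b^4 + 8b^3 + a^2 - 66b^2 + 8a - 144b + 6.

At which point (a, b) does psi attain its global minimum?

(-4, 3)

psi(a,b) separates as P(a) + Q(b) + 6, so its minimum is min P + min Q + 6.
P'(a) = 2a + 8 vanishes at a ∈ {-4}; Q'(b) = 12(b - 3)(b + 1)(b + 4) vanishes at b ∈ {-4, -1, 3}.
Local minima of P (where P''>0): P(-4)=-16. Local minima of Q: Q(-4)=-224, Q(3)=-567.
So the global minimum of psi is P(-4) + Q(3) + 6 = -16 − 567 + 6 = -577, attained at (-4, 3).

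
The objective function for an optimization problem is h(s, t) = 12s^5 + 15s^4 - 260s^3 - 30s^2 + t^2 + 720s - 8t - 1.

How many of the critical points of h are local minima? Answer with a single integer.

h separates as a function of s plus a function of t, so ∇h=0 decouples.
∂h/∂s = 60(s - 3)(s - 1)(s + 1)(s + 4) = 0 at s ∈ {-4, -1, 1, 3}; ∂h/∂t = 2(t - 4) = 0 at t ∈ {4}.
The Hessian is diagonal: diag(h_ss, h_tt). Second derivatives: h_ss(-4)=-6300, h_ss(-1)=1440, h_ss(1)=-1200, h_ss(3)=3360; h_tt(4)=2.
Local minima occur where both diagonal entries positive: (-1, 4), (3, 4). Count: 2.

2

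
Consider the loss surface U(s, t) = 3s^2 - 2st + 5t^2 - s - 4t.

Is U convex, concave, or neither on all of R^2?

U is quadratic, so its Hessian is the constant matrix H = [[6, -2], [-2, 10]].
det(H) = 56, tr(H) = 16.
det(H) > 0 and tr(H) > 0, so H is positive definite everywhere: convex.

convex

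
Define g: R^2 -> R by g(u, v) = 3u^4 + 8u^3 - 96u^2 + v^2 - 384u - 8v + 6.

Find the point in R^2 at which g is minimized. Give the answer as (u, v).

(4, 4)

g(u,v) separates as P(u) + Q(v) + 6, so its minimum is min P + min Q + 6.
P'(u) = 12(u - 4)(u + 2)(u + 4) vanishes at u ∈ {-4, -2, 4}; Q'(v) = 2v - 8 vanishes at v ∈ {4}.
Local minima of P (where P''>0): P(-4)=256, P(4)=-1792. Local minima of Q: Q(4)=-16.
So the global minimum of g is P(4) + Q(4) + 6 = -1792 − 16 + 6 = -1802, attained at (4, 4).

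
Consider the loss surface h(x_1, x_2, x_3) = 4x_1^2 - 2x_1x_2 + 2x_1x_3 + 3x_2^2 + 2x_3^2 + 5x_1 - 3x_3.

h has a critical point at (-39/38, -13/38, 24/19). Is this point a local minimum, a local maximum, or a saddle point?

The Hessian is constant: H = [[8, -2, 2], [-2, 6, 0], [2, 0, 4]].
Leading principal minors: Δ₁ = 8, Δ₂ = 44, Δ₃ = 152.
All leading minors are positive, so H is positive definite: a local minimum.

local minimum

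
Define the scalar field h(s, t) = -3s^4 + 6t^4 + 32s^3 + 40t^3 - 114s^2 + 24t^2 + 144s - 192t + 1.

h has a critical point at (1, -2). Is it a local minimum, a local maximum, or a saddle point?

The mixed partial ∂²h/∂s∂t is 0, so the Hessian at any point is diag(h_ss, h_tt) = diag(12(-3s^2 + 16s - 19), 24(3t^2 + 10t + 2)).
At (1, -2): H = diag(-72, -144).
Both eigenvalues are negative, so H is negative definite: a local maximum.

local maximum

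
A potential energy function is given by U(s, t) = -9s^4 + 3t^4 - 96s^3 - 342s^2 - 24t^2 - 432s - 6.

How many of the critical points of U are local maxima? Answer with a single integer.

2

U separates as a function of s plus a function of t, so ∇U=0 decouples.
∂U/∂s = -36(s + 1)(s + 3)(s + 4) = 0 at s ∈ {-4, -3, -1}; ∂U/∂t = 12t(t - 2)(t + 2) = 0 at t ∈ {-2, 0, 2}.
The Hessian is diagonal: diag(U_ss, U_tt). Second derivatives: U_ss(-4)=-108, U_ss(-3)=72, U_ss(-1)=-216; U_tt(-2)=96, U_tt(0)=-48, U_tt(2)=96.
Local maxima occur where both diagonal entries negative: (-4, 0), (-1, 0). Count: 2.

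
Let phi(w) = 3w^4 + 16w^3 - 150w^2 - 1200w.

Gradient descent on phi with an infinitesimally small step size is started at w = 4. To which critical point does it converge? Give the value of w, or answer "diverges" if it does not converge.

5

phi'(w) = 12(w - 5)(w + 4)(w + 5), so phi'(4) = -864.
Gradient descent moves in the -phi' direction, i.e. w is increasing.
The nearest critical point in that direction is w = 5, where phi'' = 1080 > 0 (a local minimum). The iterate converges there.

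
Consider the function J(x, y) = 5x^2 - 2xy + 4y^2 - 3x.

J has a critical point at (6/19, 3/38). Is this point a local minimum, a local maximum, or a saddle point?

The Hessian of J is constant: H = [[10, -2], [-2, 8]].
det(H) = 10·8 − (-2)² = 76.
det(H) > 0 and tr(H) = 18 > 0, so H is positive definite and the point is a local minimum.

local minimum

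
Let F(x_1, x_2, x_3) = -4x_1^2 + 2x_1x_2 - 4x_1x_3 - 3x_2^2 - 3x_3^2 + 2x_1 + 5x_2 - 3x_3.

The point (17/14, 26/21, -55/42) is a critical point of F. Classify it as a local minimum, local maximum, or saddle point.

local maximum

The Hessian is constant: H = [[-8, 2, -4], [2, -6, 0], [-4, 0, -6]].
Leading principal minors: Δ₁ = -8, Δ₂ = 44, Δ₃ = -168.
The minors alternate sign starting negative (−, +, −), so H is negative definite: a local maximum.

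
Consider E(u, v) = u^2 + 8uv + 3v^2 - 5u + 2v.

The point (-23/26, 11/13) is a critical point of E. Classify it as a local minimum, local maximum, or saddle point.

The Hessian of E is constant: H = [[2, 8], [8, 6]].
det(H) = 2·6 − 8² = -52.
Since det(H) < 0, H is indefinite and the critical point is a saddle point.

saddle point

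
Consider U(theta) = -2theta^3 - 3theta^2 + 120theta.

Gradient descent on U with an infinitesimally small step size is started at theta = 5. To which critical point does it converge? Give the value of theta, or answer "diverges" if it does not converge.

U'(theta) = -6(theta - 4)(theta + 5), so U'(5) = -60.
Gradient descent moves in the -U' direction, i.e. theta is increasing.
There is no critical point above theta=5, and U' keeps the same sign, so the iterate runs off to +∞.

diverges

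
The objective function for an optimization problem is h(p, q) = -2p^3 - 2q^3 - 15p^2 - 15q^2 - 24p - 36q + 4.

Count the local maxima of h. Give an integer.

h separates as a function of p plus a function of q, so ∇h=0 decouples.
∂h/∂p = -6(p + 1)(p + 4) = 0 at p ∈ {-4, -1}; ∂h/∂q = -6(q + 2)(q + 3) = 0 at q ∈ {-3, -2}.
The Hessian is diagonal: diag(h_pp, h_qq). Second derivatives: h_pp(-4)=18, h_pp(-1)=-18; h_qq(-3)=6, h_qq(-2)=-6.
Local maxima occur where both diagonal entries negative: (-1, -2). Count: 1.

1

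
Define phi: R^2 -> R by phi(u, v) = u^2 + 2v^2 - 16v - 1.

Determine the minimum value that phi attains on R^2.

-33

phi(u,v) separates as P(u) + Q(v) − 1, so its minimum is min P + min Q − 1.
P'(u) = 2u vanishes at u ∈ {0}; Q'(v) = 4v - 16 vanishes at v ∈ {4}.
Local minima of P (where P''>0): P(0)=0. Local minima of Q: Q(4)=-32.
So the global minimum of phi is P(0) + Q(4) − 1 = 0 − 32 − 1 = -33, attained at (0, 4).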